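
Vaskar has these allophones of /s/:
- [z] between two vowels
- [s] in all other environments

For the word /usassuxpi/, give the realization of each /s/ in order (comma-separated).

Occurrence 1 (position 2): between two vowels → [z].
Occurrence 2 (position 4): no conditioning environment matches → elsewhere allophone [s].
Occurrence 3 (position 5): no conditioning environment matches → elsewhere allophone [s].

[z], [s], [s]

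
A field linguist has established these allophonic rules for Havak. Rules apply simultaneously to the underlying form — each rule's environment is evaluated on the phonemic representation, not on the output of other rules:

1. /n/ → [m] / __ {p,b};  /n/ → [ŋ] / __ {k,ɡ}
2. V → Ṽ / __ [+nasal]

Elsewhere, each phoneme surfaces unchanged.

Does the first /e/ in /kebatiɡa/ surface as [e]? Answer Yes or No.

/e/ (between /k/ and /b/) fails the environment for rule 2, so it stays [e].
The actual realization is [e], which matches [e].

Yes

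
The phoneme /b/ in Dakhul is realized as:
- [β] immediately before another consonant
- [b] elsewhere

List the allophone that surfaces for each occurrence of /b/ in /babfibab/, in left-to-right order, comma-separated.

[b], [β], [b], [b]

Occurrence 1 (position 1): no conditioning environment matches → elsewhere allophone [b].
Occurrence 2 (position 3): immediately before another consonant → [β].
Occurrence 3 (position 6): no conditioning environment matches → elsewhere allophone [b].
Occurrence 4 (position 8): no conditioning environment matches → elsewhere allophone [b].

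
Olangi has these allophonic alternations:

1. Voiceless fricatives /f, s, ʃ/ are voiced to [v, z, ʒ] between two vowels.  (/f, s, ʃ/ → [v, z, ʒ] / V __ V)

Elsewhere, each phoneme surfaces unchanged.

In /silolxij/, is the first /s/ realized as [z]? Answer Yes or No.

No

/s/ (word-initial) fails the environment for rule 1, so it stays [s].
The actual realization is [s], not [z].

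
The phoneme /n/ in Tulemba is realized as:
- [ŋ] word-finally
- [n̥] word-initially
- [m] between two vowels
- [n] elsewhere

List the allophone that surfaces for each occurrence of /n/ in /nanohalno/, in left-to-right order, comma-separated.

Occurrence 1 (position 1): word-initially → [n̥].
Occurrence 2 (position 3): between two vowels → [m].
Occurrence 3 (position 8): no conditioning environment matches → elsewhere allophone [n].

[n̥], [m], [n]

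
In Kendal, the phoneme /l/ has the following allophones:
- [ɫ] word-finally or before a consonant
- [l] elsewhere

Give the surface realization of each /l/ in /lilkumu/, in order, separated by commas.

Occurrence 1 (position 1): no conditioning environment matches → elsewhere allophone [l].
Occurrence 2 (position 3): word-finally or before a consonant → [ɫ].

[l], [ɫ]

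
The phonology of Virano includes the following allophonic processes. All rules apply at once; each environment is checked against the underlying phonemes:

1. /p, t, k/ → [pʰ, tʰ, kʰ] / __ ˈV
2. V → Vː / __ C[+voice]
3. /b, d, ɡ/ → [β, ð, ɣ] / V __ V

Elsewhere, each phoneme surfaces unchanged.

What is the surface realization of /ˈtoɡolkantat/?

/t/ (word-initial) occurs immediately before a stressed vowel → [tʰ] by rule 1.
/o/ — between /t/ and /ɡ/, before a voiced consonant — surfaces as [oː] (rule 2).
/ɡ/ (between /o/ and /o/) occurs between two vowels → [ɣ] by rule 3.
/o/ (between /ɡ/ and /l/) occurs before a voiced consonant → [oː] by rule 2.
/l/ (between /o/ and /k/): no rule targets it → [l].
/k/ (between /l/ and /a/) fails the environment for rule 1, so it stays [k].
Rule 2 applies to /a/ (between /k/ and /n/: before a voiced consonant) → [aː].
/n/ stays [n].
/t/ (between /n/ and /a/) fails the environment for rule 1, so it stays [t].
/a/ (between /t/ and /t/): rule 2 targets it, but not before a voiced consonant → unchanged [a].
/t/ (word-final): rule 1 targets it, but not immediately before a stressed vowel → unchanged [t].

[ˈtʰoːɣoːlkaːntat]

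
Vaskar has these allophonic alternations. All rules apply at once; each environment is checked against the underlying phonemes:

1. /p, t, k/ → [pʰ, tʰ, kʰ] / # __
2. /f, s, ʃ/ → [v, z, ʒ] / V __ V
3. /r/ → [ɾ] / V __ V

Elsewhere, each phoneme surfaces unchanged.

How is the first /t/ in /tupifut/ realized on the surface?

/t/ meets the environment for rule 1 (word-initially) → [tʰ].

[tʰ]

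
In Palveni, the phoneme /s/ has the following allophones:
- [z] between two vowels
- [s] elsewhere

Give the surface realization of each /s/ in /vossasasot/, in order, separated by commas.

Occurrence 1 (position 3): no conditioning environment matches → elsewhere allophone [s].
Occurrence 2 (position 4): no conditioning environment matches → elsewhere allophone [s].
Occurrence 3 (position 6): between two vowels → [z].
Occurrence 4 (position 8): between two vowels → [z].

[s], [s], [z], [z]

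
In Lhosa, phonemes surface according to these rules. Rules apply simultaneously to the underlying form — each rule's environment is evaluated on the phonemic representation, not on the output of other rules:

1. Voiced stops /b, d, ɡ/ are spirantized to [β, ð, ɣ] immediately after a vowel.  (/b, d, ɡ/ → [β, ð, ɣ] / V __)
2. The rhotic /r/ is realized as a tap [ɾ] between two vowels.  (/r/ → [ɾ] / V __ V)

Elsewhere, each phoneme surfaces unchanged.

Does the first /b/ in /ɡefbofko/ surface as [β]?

/b/ — between /f/ and /o/; rule 1 does not apply here → [b].
The actual realization is [b], not [β].

No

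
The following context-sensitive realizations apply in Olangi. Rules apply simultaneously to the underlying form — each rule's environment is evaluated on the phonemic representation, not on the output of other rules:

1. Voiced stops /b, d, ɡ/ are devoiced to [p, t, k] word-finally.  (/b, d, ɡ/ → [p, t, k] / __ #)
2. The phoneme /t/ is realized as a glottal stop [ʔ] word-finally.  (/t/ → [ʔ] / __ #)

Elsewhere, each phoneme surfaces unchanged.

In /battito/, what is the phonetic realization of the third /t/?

[t]

/t/ — between /i/ and /o/; rule 2 does not apply here → [t].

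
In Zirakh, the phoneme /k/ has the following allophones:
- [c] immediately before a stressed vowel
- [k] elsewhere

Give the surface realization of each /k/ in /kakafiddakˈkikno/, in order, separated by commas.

Occurrence 1 (position 1): no conditioning environment matches → elsewhere allophone [k].
Occurrence 2 (position 3): no conditioning environment matches → elsewhere allophone [k].
Occurrence 3 (position 10): no conditioning environment matches → elsewhere allophone [k].
Occurrence 4 (position 11): immediately before a stressed vowel → [c].
Occurrence 5 (position 13): no conditioning environment matches → elsewhere allophone [k].

[k], [k], [k], [c], [k]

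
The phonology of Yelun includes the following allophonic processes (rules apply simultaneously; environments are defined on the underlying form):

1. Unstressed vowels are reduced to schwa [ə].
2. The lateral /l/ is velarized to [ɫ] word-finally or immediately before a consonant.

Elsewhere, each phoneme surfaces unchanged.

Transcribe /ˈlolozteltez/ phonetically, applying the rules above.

[ˈloləztəɫtəz]

/l/ (word-initial) is in the target of rule 2 but the environment (word-finally or immediately before a consonant) is not met → [l].
/o/ (between /l/ and /l/): rule 1 targets it, but not in an unstressed syllable → unchanged [o].
/l/ (between /o/ and /o/): rule 2 targets it, but not word-finally or immediately before a consonant → unchanged [l].
/o/ meets the environment for rule 1 (in an unstressed syllable) → [ə].
/z/ (between /o/ and /t/) is unaffected → [z].
/t/ (between /z/ and /e/) is unaffected → [t].
/e/ (between /t/ and /l/) occurs in an unstressed syllable → [ə] by rule 1.
/l/ meets the environment for rule 2 (word-finally or immediately before a consonant) → [ɫ].
/t/ stays [t].
/e/ meets the environment for rule 1 (in an unstressed syllable) → [ə].
/z/ (word-final) is unaffected → [z].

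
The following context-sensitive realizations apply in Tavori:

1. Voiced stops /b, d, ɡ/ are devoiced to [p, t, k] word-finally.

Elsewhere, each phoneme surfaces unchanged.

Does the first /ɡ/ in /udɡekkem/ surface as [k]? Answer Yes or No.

/ɡ/ (between /d/ and /e/): rule 1 targets it, but not word-finally → unchanged [ɡ].
The actual realization is [ɡ], not [k].

No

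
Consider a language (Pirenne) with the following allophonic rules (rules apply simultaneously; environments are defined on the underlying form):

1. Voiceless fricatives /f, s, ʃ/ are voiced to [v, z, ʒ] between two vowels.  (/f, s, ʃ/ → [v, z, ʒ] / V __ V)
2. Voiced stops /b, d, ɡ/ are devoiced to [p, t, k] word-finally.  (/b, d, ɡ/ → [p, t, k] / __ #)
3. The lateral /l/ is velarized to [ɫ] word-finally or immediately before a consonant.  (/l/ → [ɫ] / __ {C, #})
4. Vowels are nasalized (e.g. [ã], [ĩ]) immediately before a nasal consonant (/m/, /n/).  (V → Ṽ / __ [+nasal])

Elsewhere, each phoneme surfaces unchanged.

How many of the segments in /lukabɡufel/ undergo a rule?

Segments that undergo a rule: /f/ → [v] (rule 1); /l/ → [ɫ] (rule 3).
All other segments surface unchanged.

2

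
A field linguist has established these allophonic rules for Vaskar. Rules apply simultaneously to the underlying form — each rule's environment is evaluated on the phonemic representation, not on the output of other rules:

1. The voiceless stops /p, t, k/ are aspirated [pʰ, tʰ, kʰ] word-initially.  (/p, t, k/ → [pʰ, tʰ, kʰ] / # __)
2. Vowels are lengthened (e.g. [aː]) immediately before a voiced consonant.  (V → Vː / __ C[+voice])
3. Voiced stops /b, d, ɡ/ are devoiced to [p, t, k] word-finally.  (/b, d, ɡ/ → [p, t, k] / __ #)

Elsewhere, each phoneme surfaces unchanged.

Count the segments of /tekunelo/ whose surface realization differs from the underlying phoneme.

3

Segments that undergo a rule: /t/ → [tʰ] (rule 1); /u/ → [uː] (rule 2); /e/ → [eː] (rule 2).
All other segments surface unchanged.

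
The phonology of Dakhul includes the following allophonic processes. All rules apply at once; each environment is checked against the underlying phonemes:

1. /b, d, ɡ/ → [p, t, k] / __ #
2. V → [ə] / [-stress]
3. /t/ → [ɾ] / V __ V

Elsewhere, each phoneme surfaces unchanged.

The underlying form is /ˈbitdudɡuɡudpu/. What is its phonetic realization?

[ˈbitdədɡəɡədpə]

/b/ (word-initial) fails the environment for rule 1, so it stays [b].
/i/ (between /b/ and /t/) is in the target of rule 2 but the environment (in an unstressed syllable) is not met → [i].
/t/ — between /i/ and /d/; rule 3 does not apply here → [t].
/d/ — between /t/ and /u/; rule 1 does not apply here → [d].
/u/ meets the environment for rule 2 (in an unstressed syllable) → [ə].
/d/ — between /u/ and /ɡ/; rule 1 does not apply here → [d].
/ɡ/ — between /d/ and /u/; rule 1 does not apply here → [ɡ].
/u/ (between /ɡ/ and /ɡ/): in an unstressed syllable, so rule 2 applies → [ə].
/ɡ/ — between /u/ and /u/; rule 1 does not apply here → [ɡ].
Rule 2 applies to /u/ (between /ɡ/ and /d/: in an unstressed syllable) → [ə].
/d/ — between /u/ and /p/; rule 1 does not apply here → [d].
/p/ — not in any rule's target class → [p].
/u/ — word-final, in an unstressed syllable — surfaces as [ə] (rule 2).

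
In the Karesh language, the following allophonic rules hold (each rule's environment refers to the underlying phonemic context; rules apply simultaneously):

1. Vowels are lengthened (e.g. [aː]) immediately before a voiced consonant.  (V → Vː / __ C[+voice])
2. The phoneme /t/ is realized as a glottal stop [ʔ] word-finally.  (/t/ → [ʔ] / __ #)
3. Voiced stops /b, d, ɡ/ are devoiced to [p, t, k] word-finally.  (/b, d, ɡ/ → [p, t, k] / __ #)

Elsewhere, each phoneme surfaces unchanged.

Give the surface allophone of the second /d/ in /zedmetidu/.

[d]

/d/ (between /i/ and /u/) is in the target of rule 3 but the environment (word-finally) is not met → [d].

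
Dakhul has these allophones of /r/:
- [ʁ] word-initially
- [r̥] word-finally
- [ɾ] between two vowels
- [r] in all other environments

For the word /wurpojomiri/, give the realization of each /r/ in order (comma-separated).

[r], [ɾ]

Occurrence 1 (position 3): no conditioning environment matches → elsewhere allophone [r].
Occurrence 2 (position 10): between two vowels → [ɾ].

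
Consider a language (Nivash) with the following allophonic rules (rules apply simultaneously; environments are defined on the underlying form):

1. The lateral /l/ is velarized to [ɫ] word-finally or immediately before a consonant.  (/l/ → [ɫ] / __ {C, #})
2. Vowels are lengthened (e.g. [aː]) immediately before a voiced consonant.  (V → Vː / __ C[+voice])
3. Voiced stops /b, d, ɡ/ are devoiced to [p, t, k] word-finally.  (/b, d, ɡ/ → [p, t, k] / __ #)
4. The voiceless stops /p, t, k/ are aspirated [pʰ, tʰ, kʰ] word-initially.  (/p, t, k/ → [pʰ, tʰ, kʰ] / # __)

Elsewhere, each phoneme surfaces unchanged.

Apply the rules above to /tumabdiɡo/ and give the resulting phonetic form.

[tʰuːmaːbdiːɡo]

/t/ (word-initial): word-initially, so rule 4 applies → [tʰ].
/u/ — between /t/ and /m/, before a voiced consonant — surfaces as [uː] (rule 2).
/m/ (between /u/ and /a/) is unaffected → [m].
Rule 2 applies to /a/ (between /m/ and /b/: before a voiced consonant) → [aː].
/b/ (between /a/ and /d/): rule 3 targets it, but not word-finally → unchanged [b].
/d/ (between /b/ and /i/) is in the target of rule 3 but the environment (word-finally) is not met → [d].
/i/ (between /d/ and /ɡ/) occurs before a voiced consonant → [iː] by rule 2.
/ɡ/ (between /i/ and /o/) fails the environment for rule 3, so it stays [ɡ].
/o/ (word-final) fails the environment for rule 2, so it stays [o].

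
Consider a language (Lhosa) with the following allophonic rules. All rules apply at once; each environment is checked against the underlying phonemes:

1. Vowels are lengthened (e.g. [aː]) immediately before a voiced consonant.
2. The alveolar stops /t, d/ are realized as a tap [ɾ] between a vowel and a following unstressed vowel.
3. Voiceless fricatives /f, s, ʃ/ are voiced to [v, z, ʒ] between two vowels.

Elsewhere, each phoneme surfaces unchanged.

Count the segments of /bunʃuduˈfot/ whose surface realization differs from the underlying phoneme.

Segments that undergo a rule: /u/ → [uː] (rule 1); /u/ → [uː] (rule 1); /d/ → [ɾ] (rule 2); /f/ → [v] (rule 3).
All other segments surface unchanged.

4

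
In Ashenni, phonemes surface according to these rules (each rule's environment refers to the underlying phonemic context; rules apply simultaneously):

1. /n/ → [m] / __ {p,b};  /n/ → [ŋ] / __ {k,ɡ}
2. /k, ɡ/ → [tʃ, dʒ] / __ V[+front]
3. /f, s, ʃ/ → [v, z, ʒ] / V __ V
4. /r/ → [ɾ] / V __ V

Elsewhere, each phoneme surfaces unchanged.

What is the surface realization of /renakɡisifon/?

/r/ (word-initial) is in the target of rule 4 but the environment (between two vowels) is not met → [r].
/n/ — between /e/ and /a/; rule 1 does not apply here → [n].
/k/ — between /a/ and /ɡ/; rule 2 does not apply here → [k].
/ɡ/ (between /k/ and /i/) occurs before a front vowel → [dʒ] by rule 2.
/s/ — between /i/ and /i/, between two vowels — surfaces as [z] (rule 3).
/f/ (between /i/ and /o/) occurs between two vowels → [v] by rule 3.
/n/ (word-final) is in the target of rule 1 but the environment (before a labial or velar stop) is not met → [n].

[renakdʒizivon]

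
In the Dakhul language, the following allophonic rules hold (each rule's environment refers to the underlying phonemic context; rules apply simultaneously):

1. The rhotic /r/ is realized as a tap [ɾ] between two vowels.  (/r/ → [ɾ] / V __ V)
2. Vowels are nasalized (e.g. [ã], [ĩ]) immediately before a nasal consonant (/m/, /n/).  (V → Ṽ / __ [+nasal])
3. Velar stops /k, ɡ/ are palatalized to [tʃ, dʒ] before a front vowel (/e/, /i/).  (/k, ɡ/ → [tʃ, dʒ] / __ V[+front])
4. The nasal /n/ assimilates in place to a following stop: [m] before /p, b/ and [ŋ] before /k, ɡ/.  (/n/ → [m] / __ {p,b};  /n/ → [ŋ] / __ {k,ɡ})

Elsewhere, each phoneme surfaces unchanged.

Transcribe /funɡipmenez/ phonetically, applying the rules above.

/u/ meets the environment for rule 2 (before a nasal consonant) → [ũ].
Rule 4 applies to /n/ (between /u/ and /ɡ/: before a labial or velar stop) → [ŋ].
/ɡ/ — between /n/ and /i/, before a front vowel — surfaces as [dʒ] (rule 3).
/i/ (between /ɡ/ and /p/): rule 2 targets it, but not before a nasal consonant → unchanged [i].
/e/ — between /m/ and /n/, before a nasal consonant — surfaces as [ẽ] (rule 2).
/n/ — between /e/ and /e/; rule 4 does not apply here → [n].
/e/ (between /n/ and /z/) is in the target of rule 2 but the environment (before a nasal consonant) is not met → [e].

[fũŋdʒipmẽnez]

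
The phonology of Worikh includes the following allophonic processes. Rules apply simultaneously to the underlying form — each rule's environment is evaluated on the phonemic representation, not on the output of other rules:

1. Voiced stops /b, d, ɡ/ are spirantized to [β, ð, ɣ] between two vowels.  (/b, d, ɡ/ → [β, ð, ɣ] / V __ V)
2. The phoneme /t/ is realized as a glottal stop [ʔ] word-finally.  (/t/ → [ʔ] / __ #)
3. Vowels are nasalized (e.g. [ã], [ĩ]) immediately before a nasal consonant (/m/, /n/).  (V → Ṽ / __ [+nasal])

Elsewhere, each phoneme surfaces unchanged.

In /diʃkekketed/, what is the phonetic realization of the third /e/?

/e/ (between /t/ and /d/) is in the target of rule 3 but the environment (before a nasal consonant) is not met → [e].

[e]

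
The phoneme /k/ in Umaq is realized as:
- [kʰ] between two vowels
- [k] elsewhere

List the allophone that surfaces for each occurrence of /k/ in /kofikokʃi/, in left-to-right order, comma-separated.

Occurrence 1 (position 1): no conditioning environment matches → elsewhere allophone [k].
Occurrence 2 (position 5): between two vowels → [kʰ].
Occurrence 3 (position 7): no conditioning environment matches → elsewhere allophone [k].

[k], [kʰ], [k]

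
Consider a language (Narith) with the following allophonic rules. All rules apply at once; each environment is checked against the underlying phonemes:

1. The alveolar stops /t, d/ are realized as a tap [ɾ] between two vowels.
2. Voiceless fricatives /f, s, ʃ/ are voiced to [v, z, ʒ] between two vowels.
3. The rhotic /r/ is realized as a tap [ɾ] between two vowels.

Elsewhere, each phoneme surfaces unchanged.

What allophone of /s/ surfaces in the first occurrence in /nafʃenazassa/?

/s/ (between /a/ and /s/) is in the target of rule 2 but the environment (between two vowels) is not met → [s].

[s]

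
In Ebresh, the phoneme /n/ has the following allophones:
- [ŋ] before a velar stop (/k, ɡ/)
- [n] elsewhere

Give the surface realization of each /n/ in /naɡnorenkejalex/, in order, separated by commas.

Occurrence 1 (position 1): no conditioning environment matches → elsewhere allophone [n].
Occurrence 2 (position 4): no conditioning environment matches → elsewhere allophone [n].
Occurrence 3 (position 8): before a velar stop → [ŋ].

[n], [n], [ŋ]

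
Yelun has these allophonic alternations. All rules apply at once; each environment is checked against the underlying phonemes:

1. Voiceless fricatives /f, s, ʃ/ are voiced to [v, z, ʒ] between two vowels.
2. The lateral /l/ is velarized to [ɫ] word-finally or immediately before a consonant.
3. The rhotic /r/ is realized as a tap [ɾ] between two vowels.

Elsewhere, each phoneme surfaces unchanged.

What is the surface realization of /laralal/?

/l/ (word-initial) fails the environment for rule 2, so it stays [l].
/a/ — not in any rule's target class → [a].
/r/ — between /a/ and /a/, between two vowels — surfaces as [ɾ] (rule 3).
/a/ stays [a].
/l/ (between /a/ and /a/) is in the target of rule 2 but the environment (word-finally or immediately before a consonant) is not met → [l].
/a/ (between /l/ and /l/): no rule targets it → [a].
/l/ — word-final, word-finally or immediately before a consonant — surfaces as [ɫ] (rule 2).

[laɾalaɫ]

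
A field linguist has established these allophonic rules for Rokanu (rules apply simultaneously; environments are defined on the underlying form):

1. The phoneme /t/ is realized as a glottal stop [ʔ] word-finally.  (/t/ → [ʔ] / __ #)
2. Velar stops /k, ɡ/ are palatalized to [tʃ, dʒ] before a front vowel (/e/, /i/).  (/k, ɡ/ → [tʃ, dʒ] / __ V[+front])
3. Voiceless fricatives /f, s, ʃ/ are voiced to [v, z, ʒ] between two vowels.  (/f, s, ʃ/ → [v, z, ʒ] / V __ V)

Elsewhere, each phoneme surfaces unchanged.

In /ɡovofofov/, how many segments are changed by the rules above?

2

Segments that undergo a rule: /f/ → [v] (rule 3); /f/ → [v] (rule 3).
All other segments surface unchanged.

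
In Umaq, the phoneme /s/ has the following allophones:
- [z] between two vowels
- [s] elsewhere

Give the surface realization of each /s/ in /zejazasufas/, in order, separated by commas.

Occurrence 1 (position 7): between two vowels → [z].
Occurrence 2 (position 11): no conditioning environment matches → elsewhere allophone [s].

[z], [s]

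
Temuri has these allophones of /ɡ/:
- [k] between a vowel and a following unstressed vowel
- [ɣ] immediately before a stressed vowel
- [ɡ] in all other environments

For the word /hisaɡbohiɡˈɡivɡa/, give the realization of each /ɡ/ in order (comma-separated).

[ɡ], [ɡ], [ɣ], [ɡ]

Occurrence 1 (position 5): no conditioning environment matches → elsewhere allophone [ɡ].
Occurrence 2 (position 10): no conditioning environment matches → elsewhere allophone [ɡ].
Occurrence 3 (position 11): immediately before a stressed vowel → [ɣ].
Occurrence 4 (position 14): no conditioning environment matches → elsewhere allophone [ɡ].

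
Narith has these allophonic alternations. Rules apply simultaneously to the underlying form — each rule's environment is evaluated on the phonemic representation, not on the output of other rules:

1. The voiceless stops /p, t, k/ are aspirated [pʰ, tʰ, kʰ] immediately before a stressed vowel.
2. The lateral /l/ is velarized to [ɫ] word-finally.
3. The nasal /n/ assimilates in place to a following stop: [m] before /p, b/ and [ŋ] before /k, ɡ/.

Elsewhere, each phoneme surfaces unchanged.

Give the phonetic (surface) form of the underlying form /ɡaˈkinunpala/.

[ɡaˈkʰinumpala]

/ɡ/ (word-initial): no rule targets it → [ɡ].
/a/ (between /ɡ/ and /k/) is unaffected → [a].
Rule 1 applies to /k/ (between /a/ and /i/: immediately before a stressed vowel) → [kʰ].
/i/ stays [i].
/n/ — between /i/ and /u/; rule 3 does not apply here → [n].
/u/ (between /n/ and /n/): no rule targets it → [u].
/n/ — between /u/ and /p/, before a labial or velar stop — surfaces as [m] (rule 3).
/p/ (between /n/ and /a/) fails the environment for rule 1, so it stays [p].
/a/ (between /p/ and /l/): no rule targets it → [a].
/l/ — between /a/ and /a/; rule 2 does not apply here → [l].
/a/ (word-final) is unaffected → [a].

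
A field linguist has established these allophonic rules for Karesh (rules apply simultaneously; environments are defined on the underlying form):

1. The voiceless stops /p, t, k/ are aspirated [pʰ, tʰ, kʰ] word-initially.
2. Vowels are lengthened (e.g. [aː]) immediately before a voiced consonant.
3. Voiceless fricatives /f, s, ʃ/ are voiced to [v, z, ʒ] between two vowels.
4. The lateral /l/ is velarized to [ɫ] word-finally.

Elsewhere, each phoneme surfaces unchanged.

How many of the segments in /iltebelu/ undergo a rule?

3

Segments that undergo a rule: /i/ → [iː] (rule 2); /e/ → [eː] (rule 2); /e/ → [eː] (rule 2).
All other segments surface unchanged.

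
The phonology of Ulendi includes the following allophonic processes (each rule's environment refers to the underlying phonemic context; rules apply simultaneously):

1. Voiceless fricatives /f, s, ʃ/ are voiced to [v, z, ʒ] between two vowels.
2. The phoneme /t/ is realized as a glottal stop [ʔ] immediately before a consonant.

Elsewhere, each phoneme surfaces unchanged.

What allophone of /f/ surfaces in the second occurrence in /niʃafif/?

[f]

/f/ (word-final) is in the target of rule 1 but the environment (between two vowels) is not met → [f].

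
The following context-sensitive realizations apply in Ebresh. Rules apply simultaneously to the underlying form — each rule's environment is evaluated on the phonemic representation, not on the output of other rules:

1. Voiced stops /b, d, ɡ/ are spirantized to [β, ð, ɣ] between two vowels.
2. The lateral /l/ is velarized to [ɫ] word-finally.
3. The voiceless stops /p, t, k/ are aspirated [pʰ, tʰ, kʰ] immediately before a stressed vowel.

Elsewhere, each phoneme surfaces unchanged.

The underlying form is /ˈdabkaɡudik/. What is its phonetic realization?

/d/ (word-initial) fails the environment for rule 1, so it stays [d].
/a/ — not in any rule's target class → [a].
/b/ (between /a/ and /k/) fails the environment for rule 1, so it stays [b].
/k/ — between /b/ and /a/; rule 3 does not apply here → [k].
/a/ (between /k/ and /ɡ/): no rule targets it → [a].
/ɡ/ — between /a/ and /u/, between two vowels — surfaces as [ɣ] (rule 1).
/u/ (between /ɡ/ and /d/): no rule targets it → [u].
/d/ (between /u/ and /i/) occurs between two vowels → [ð] by rule 1.
/i/ (between /d/ and /k/): no rule targets it → [i].
/k/ (word-final) is in the target of rule 3 but the environment (immediately before a stressed vowel) is not met → [k].

[ˈdabkaɣuðik]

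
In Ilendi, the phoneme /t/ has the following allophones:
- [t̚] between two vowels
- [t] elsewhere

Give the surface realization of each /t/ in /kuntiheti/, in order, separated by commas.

Occurrence 1 (position 4): no conditioning environment matches → elsewhere allophone [t].
Occurrence 2 (position 8): between two vowels → [t̚].

[t], [t̚]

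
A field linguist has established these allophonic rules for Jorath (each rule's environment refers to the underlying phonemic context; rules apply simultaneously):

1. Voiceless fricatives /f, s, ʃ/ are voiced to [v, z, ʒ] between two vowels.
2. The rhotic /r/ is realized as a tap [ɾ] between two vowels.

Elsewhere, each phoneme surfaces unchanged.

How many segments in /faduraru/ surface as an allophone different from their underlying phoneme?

2

Segments that undergo a rule: /r/ → [ɾ] (rule 2); /r/ → [ɾ] (rule 2).
All other segments surface unchanged.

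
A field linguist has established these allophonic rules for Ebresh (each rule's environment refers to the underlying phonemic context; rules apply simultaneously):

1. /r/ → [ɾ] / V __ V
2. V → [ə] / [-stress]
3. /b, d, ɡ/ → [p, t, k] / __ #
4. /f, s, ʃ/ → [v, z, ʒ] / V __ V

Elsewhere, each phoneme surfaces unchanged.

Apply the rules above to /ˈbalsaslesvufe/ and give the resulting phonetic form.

[ˈbalsəsləsvəvə]

/b/ (word-initial) fails the environment for rule 3, so it stays [b].
/a/ (between /b/ and /l/): rule 2 targets it, but not in an unstressed syllable → unchanged [a].
/l/ — not in any rule's target class → [l].
/s/ (between /l/ and /a/): rule 4 targets it, but not between two vowels → unchanged [s].
/a/ — between /s/ and /s/, in an unstressed syllable — surfaces as [ə] (rule 2).
/s/ (between /a/ and /l/) fails the environment for rule 4, so it stays [s].
/l/ (between /s/ and /e/): no rule targets it → [l].
/e/ (between /l/ and /s/): in an unstressed syllable, so rule 2 applies → [ə].
/s/ (between /e/ and /v/) fails the environment for rule 4, so it stays [s].
/v/ stays [v].
/u/ (between /v/ and /f/) occurs in an unstressed syllable → [ə] by rule 2.
/f/ — between /u/ and /e/, between two vowels — surfaces as [v] (rule 4).
/e/ meets the environment for rule 2 (in an unstressed syllable) → [ə].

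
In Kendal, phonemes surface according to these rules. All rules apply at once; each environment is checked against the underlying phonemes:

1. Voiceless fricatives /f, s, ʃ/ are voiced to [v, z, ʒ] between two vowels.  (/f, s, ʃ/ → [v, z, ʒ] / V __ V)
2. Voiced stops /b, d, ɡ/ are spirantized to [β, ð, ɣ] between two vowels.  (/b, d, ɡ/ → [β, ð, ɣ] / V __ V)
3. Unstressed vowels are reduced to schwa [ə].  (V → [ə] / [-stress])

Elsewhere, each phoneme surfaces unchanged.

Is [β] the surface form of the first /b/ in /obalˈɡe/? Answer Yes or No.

Yes

/b/ — between /o/ and /a/, between two vowels — surfaces as [β] (rule 2).
The actual realization is [β], which matches [β].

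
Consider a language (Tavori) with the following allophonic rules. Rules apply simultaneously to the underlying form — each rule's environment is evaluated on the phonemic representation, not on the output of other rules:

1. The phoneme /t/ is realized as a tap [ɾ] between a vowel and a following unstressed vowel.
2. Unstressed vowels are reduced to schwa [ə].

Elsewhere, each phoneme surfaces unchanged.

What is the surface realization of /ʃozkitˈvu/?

[ʃəzkətˈvu]

/ʃ/ stays [ʃ].
Rule 2 applies to /o/ (between /ʃ/ and /z/: in an unstressed syllable) → [ə].
/z/ — not in any rule's target class → [z].
/k/ (between /z/ and /i/): no rule targets it → [k].
/i/ meets the environment for rule 2 (in an unstressed syllable) → [ə].
/t/ (between /i/ and /v/) fails the environment for rule 1, so it stays [t].
/v/ stays [v].
/u/ (word-final): rule 2 targets it, but not in an unstressed syllable → unchanged [u].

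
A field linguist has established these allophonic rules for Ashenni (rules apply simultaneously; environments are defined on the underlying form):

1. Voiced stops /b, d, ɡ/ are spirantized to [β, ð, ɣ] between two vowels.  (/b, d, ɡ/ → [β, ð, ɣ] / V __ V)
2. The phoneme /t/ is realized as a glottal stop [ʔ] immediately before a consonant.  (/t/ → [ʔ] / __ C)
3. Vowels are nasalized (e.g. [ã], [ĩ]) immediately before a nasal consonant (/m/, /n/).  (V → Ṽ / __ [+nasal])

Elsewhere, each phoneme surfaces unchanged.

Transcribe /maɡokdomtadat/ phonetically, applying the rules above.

/m/ — not in any rule's target class → [m].
/a/ — between /m/ and /ɡ/; rule 3 does not apply here → [a].
/ɡ/ meets the environment for rule 1 (between two vowels) → [ɣ].
/o/ (between /ɡ/ and /k/) fails the environment for rule 3, so it stays [o].
/k/ — not in any rule's target class → [k].
/d/ (between /k/ and /o/) fails the environment for rule 1, so it stays [d].
Rule 3 applies to /o/ (between /d/ and /m/: before a nasal consonant) → [õ].
/m/ (between /o/ and /t/) is unaffected → [m].
/t/ (between /m/ and /a/) is in the target of rule 2 but the environment (immediately before a consonant) is not met → [t].
/a/ (between /t/ and /d/): rule 3 targets it, but not before a nasal consonant → unchanged [a].
Rule 1 applies to /d/ (between /a/ and /a/: between two vowels) → [ð].
/a/ (between /d/ and /t/) is in the target of rule 3 but the environment (before a nasal consonant) is not met → [a].
/t/ — word-final; rule 2 does not apply here → [t].

[maɣokdõmtaðat]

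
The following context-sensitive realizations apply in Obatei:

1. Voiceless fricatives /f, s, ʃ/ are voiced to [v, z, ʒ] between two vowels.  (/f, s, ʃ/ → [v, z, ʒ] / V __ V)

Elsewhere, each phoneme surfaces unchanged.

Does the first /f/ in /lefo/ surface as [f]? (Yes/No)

No

/f/ (between /e/ and /o/) occurs between two vowels → [v] by rule 1.
The actual realization is [v], not [f].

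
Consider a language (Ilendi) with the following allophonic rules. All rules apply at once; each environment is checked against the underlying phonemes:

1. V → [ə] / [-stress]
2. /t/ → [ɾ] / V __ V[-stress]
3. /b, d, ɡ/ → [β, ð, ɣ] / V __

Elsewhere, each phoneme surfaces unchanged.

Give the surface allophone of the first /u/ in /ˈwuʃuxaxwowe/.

/u/ (between /w/ and /ʃ/) is in the target of rule 1 but the environment (in an unstressed syllable) is not met → [u].

[u]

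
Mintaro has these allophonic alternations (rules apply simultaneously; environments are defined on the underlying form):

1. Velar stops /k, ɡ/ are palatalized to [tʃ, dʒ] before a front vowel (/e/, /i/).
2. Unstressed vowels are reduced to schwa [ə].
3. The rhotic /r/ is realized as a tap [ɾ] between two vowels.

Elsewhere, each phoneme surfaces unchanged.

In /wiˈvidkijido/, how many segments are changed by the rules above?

5

Segments that undergo a rule: /i/ → [ə] (rule 2); /k/ → [tʃ] (rule 1); /i/ → [ə] (rule 2); /i/ → [ə] (rule 2); /o/ → [ə] (rule 2).
All other segments surface unchanged.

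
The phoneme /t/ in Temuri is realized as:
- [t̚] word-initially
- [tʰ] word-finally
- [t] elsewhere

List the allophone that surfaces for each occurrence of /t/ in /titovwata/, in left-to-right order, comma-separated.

[t̚], [t], [t]

Occurrence 1 (position 1): word-initially → [t̚].
Occurrence 2 (position 3): no conditioning environment matches → elsewhere allophone [t].
Occurrence 3 (position 8): no conditioning environment matches → elsewhere allophone [t].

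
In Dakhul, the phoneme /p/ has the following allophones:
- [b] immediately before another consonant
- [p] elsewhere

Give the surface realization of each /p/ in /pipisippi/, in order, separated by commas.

Occurrence 1 (position 1): no conditioning environment matches → elsewhere allophone [p].
Occurrence 2 (position 3): no conditioning environment matches → elsewhere allophone [p].
Occurrence 3 (position 7): immediately before another consonant → [b].
Occurrence 4 (position 8): no conditioning environment matches → elsewhere allophone [p].

[p], [p], [b], [p]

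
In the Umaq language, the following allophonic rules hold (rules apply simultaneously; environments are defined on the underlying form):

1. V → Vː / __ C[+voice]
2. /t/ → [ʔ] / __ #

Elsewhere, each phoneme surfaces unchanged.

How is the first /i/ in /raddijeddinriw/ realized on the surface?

/i/ meets the environment for rule 1 (before a voiced consonant) → [iː].

[iː]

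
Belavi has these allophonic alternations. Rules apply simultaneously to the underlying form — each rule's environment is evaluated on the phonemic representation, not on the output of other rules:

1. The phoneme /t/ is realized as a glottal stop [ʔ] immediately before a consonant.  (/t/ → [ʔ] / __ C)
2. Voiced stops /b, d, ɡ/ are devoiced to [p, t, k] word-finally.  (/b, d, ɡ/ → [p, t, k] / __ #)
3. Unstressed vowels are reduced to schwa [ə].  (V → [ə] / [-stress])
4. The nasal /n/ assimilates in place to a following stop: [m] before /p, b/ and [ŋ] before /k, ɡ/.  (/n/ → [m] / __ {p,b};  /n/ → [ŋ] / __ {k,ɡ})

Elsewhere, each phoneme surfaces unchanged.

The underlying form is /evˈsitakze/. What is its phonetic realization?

[əvˈsitəkzə]

/e/ — word-initial, in an unstressed syllable — surfaces as [ə] (rule 3).
/v/ (between /e/ and /s/): no rule targets it → [v].
/s/ (between /v/ and /i/) is unaffected → [s].
/i/ (between /s/ and /t/): rule 3 targets it, but not in an unstressed syllable → unchanged [i].
/t/ (between /i/ and /a/) is in the target of rule 1 but the environment (immediately before a consonant) is not met → [t].
/a/ (between /t/ and /k/): in an unstressed syllable, so rule 3 applies → [ə].
/k/ (between /a/ and /z/): no rule targets it → [k].
/z/ (between /k/ and /e/) is unaffected → [z].
Rule 3 applies to /e/ (word-final: in an unstressed syllable) → [ə].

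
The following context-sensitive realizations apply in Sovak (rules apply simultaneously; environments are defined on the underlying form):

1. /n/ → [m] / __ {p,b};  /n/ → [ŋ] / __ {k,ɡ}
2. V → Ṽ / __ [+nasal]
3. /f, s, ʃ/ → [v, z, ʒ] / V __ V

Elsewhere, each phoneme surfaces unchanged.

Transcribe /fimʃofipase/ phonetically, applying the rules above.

/f/ (word-initial): rule 3 targets it, but not between two vowels → unchanged [f].
/i/ — between /f/ and /m/, before a nasal consonant — surfaces as [ĩ] (rule 2).
/m/ (between /i/ and /ʃ/) is unaffected → [m].
/ʃ/ (between /m/ and /o/) fails the environment for rule 3, so it stays [ʃ].
/o/ (between /ʃ/ and /f/) is in the target of rule 2 but the environment (before a nasal consonant) is not met → [o].
Rule 3 applies to /f/ (between /o/ and /i/: between two vowels) → [v].
/i/ (between /f/ and /p/): rule 2 targets it, but not before a nasal consonant → unchanged [i].
/p/ (between /i/ and /a/) is unaffected → [p].
/a/ — between /p/ and /s/; rule 2 does not apply here → [a].
Rule 3 applies to /s/ (between /a/ and /e/: between two vowels) → [z].
/e/ (word-final): rule 2 targets it, but not before a nasal consonant → unchanged [e].

[fĩmʃovipaze]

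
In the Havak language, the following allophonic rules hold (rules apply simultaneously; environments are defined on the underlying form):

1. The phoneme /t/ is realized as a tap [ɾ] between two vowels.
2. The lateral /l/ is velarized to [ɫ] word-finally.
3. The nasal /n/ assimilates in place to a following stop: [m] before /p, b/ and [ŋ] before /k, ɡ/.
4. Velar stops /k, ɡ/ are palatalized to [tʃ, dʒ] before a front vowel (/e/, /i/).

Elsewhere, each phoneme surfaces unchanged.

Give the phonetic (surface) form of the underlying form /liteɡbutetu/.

/l/ — word-initial; rule 2 does not apply here → [l].
/i/ stays [i].
Rule 1 applies to /t/ (between /i/ and /e/: between two vowels) → [ɾ].
/e/ stays [e].
/ɡ/ — between /e/ and /b/; rule 4 does not apply here → [ɡ].
/b/ — not in any rule's target class → [b].
/u/ — not in any rule's target class → [u].
/t/ meets the environment for rule 1 (between two vowels) → [ɾ].
/e/ (between /t/ and /t/) is unaffected → [e].
/t/ — between /e/ and /u/, between two vowels — surfaces as [ɾ] (rule 1).
/u/ (word-final) is unaffected → [u].

[liɾeɡbuɾeɾu]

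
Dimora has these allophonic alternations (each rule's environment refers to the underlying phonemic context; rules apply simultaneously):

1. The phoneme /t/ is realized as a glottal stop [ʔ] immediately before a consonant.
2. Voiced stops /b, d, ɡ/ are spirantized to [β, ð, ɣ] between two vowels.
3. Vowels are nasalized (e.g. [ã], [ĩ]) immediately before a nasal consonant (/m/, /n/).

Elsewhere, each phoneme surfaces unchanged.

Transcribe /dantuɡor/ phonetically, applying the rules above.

[dãntuɣor]

/d/ — word-initial; rule 2 does not apply here → [d].
/a/ (between /d/ and /n/): before a nasal consonant, so rule 3 applies → [ã].
/n/ (between /a/ and /t/) is unaffected → [n].
/t/ (between /n/ and /u/): rule 1 targets it, but not immediately before a consonant → unchanged [t].
/u/ (between /t/ and /ɡ/) fails the environment for rule 3, so it stays [u].
Rule 2 applies to /ɡ/ (between /u/ and /o/: between two vowels) → [ɣ].
/o/ (between /ɡ/ and /r/) fails the environment for rule 3, so it stays [o].
/r/ stays [r].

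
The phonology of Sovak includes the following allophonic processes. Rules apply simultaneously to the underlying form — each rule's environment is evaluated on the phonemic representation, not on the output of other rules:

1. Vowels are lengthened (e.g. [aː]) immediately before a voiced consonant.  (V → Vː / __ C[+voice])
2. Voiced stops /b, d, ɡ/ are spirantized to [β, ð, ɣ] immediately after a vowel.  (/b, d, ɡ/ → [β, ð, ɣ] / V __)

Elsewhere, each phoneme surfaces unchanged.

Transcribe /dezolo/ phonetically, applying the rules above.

/d/ — word-initial; rule 2 does not apply here → [d].
/e/ meets the environment for rule 1 (before a voiced consonant) → [eː].
/z/ (between /e/ and /o/) is unaffected → [z].
/o/ meets the environment for rule 1 (before a voiced consonant) → [oː].
/l/ stays [l].
/o/ (word-final) fails the environment for rule 1, so it stays [o].

[deːzoːlo]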